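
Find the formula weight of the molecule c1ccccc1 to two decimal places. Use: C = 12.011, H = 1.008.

78.11

Molecular formula: C6H6.
M = 6×12.011 + 6×1.008 = 78.11 g/mol.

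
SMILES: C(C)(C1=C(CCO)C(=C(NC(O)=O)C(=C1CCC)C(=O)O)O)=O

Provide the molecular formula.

C15H19NO7

Heavy atoms from the SMILES: 15 C, 1 N, 7 O.
Implicit hydrogens by atom environment:
  6 × C (aromatic): no H
  4 × C: 2 H each → 8
  4 × O: 1 H each → 4
  3 × C: no H
  3 × O: no H
  2 × C: 3 H each → 6
  1 × N: 1 H
  Total hydrogens = 19.
Molecular formula: C15H19NO7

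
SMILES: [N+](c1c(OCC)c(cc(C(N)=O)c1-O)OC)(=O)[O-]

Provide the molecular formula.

C10H12N2O6

Heavy atoms from the SMILES: 10 C, 2 N, 6 O.
Implicit hydrogens by atom environment:
  5 × C (aromatic): no H
  4 × O: no H
  2 × C: 3 H each → 6
  1 × C: 2 H
  1 × C (aromatic): 1 H
  1 × C: no H
  1 × N: 2 H
  1 × N (charge +1): no H
  1 × O: 1 H
  1 × O (charge -1): no H
  Total hydrogens = 12.
Molecular formula: C10H12N2O6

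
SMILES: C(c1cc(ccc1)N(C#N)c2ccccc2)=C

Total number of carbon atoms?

15

The symbol for carbon appears 15 times in the SMILES. Lowercase c denotes aromatic carbon and counts toward C.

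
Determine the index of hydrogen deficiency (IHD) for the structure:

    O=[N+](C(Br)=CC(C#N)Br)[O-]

4

Molecular formula from the SMILES: C4H2Br2N2O2.
DoU = (2C + 2 + N − H − X)/2 = (2·4 + 2 + 2 − 2 − 2)/2 = 8/2 = 4.
(Structurally: 0 ring(s) + 4 π bond(s) = 4.)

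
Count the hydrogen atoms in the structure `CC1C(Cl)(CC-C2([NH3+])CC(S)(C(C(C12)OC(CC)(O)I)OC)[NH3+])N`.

31

Hydrogens are implicit in SMILES; fill each atom to its normal valence:
  4 × C: 2 H each → 8
  4 × C: 1 H each → 4
  4 × C: no H
  3 × C: 3 H each → 9
  2 × N (charge +1): 3 H each → 6
  2 × O: no H
  1 × Cl: no H
  1 × I: no H
  1 × N: 2 H
  1 × O: 1 H
  1 × S: 1 H
  Total hydrogens = 31.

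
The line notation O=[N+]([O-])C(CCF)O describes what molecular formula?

C3H6FNO3

Heavy atoms from the SMILES: 3 C, 1 F, 1 N, 3 O.
Implicit hydrogens by atom environment:
  2 × C: 2 H each → 4
  1 × C: 1 H
  1 × F: no H
  1 × N (charge +1): no H
  1 × O: 1 H
  1 × O: no H
  1 × O (charge -1): no H
  Total hydrogens = 6.
Molecular formula: C3H6FNO3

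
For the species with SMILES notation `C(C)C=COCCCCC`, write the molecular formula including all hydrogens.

C9H18O

Heavy atoms from the SMILES: 9 C, 1 O.
Implicit hydrogens by atom environment:
  5 × C: 2 H each → 10
  2 × C: 3 H each → 6
  2 × C: 1 H each → 2
  1 × O: no H
  Total hydrogens = 18.
Molecular formula: C9H18O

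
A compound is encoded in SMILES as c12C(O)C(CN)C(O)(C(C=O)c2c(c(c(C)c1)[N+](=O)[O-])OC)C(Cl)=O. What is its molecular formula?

C15H17ClN2O7

Heavy atoms from the SMILES: 15 C, 1 Cl, 2 N, 7 O.
Implicit hydrogens by atom environment:
  5 × C (aromatic): no H
  4 × C: 1 H each → 4
  4 × O: no H
  2 × C: 3 H each → 6
  2 × C: no H
  2 × O: 1 H each → 2
  1 × C: 2 H
  1 × C (aromatic): 1 H
  1 × Cl: no H
  1 × N: 2 H
  1 × N (charge +1): no H
  1 × O (charge -1): no H
  Total hydrogens = 17.
Molecular formula: C15H17ClN2O7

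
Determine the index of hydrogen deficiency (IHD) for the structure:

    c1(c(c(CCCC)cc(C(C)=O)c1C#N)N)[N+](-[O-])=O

8

Molecular formula from the SMILES: C13H15N3O3.
DoU = (2C + 2 + N − H − X)/2 = (2·13 + 2 + 3 − 15 − 0)/2 = 16/2 = 8.
(Structurally: 1 ring(s) + 7 π bond(s) = 8.)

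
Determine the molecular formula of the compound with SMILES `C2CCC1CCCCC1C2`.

C10H18

Heavy atoms from the SMILES: 10 C.
Implicit hydrogens by atom environment:
  8 × C: 2 H each → 16
  2 × C: 1 H each → 2
  Total hydrogens = 18.
Molecular formula: C10H18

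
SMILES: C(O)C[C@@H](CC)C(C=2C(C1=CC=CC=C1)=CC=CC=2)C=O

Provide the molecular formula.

C19H22O2

Heavy atoms from the SMILES: 19 C, 2 O.
Implicit hydrogens by atom environment:
  9 × C (aromatic): 1 H each → 9
  3 × C: 2 H each → 6
  3 × C: 1 H each → 3
  3 × C (aromatic): no H
  1 × C: 3 H
  1 × O: 1 H
  1 × O: no H
  Total hydrogens = 22.
Molecular formula: C19H22O2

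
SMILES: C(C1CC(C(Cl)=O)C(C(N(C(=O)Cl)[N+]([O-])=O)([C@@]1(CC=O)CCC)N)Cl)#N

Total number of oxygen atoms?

The symbol for oxygen appears 5 times in the SMILES.

5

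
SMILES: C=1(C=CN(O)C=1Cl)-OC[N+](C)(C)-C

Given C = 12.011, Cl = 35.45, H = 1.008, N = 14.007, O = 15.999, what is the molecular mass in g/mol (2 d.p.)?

205.66

Molecular formula: C8H14ClN2O2+.
M = 8×12.011 + 1×35.45 + 14×1.008 + 2×14.007 + 2×15.999 = 205.66 g/mol.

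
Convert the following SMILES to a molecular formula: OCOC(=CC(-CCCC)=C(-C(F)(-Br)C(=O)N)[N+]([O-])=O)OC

Heavy atoms from the SMILES: 1 Br, 12 C, 1 F, 2 N, 6 O.
Implicit hydrogens by atom environment:
  5 × C: no H
  4 × C: 2 H each → 8
  4 × O: no H
  2 × C: 3 H each → 6
  1 × Br: no H
  1 × C: 1 H
  1 × F: no H
  1 × N: 2 H
  1 × N (charge +1): no H
  1 × O: 1 H
  1 × O (charge -1): no H
  Total hydrogens = 18.
Molecular formula: C12H18BrFN2O6

C12H18BrFN2O6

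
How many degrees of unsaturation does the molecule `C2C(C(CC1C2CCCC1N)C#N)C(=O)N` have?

Molecular formula from the SMILES: C12H19N3O.
DoU = (2C + 2 + N − H − X)/2 = (2·12 + 2 + 3 − 19 − 0)/2 = 10/2 = 5.
(Structurally: 2 ring(s) + 3 π bond(s) = 5.)

5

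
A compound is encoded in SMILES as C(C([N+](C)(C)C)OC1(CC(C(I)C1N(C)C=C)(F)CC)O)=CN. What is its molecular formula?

C16H30FIN3O2+

Heavy atoms from the SMILES: 16 C, 1 F, 1 I, 3 N, 2 O.
Implicit hydrogens by atom environment:
  6 × C: 1 H each → 6
  5 × C: 3 H each → 15
  3 × C: 2 H each → 6
  2 × C: no H
  1 × F: no H
  1 × I: no H
  1 × N: 2 H
  1 × N: no H
  1 × N (charge +1): no H
  1 × O: 1 H
  1 × O: no H
  Total hydrogens = 30.
Net charge +1.
Molecular formula: C16H30FIN3O2+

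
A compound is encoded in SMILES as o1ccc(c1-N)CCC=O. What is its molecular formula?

C7H9NO2

Heavy atoms from the SMILES: 7 C, 1 N, 2 O.
Implicit hydrogens by atom environment:
  2 × C: 2 H each → 4
  2 × C (aromatic): 1 H each → 2
  2 × C (aromatic): no H
  1 × C: 1 H
  1 × N: 2 H
  1 × O (aromatic): no H
  1 × O: no H
  Total hydrogens = 9.
Molecular formula: C7H9NO2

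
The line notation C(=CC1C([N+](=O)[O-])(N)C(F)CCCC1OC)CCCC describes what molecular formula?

Heavy atoms from the SMILES: 14 C, 1 F, 2 N, 3 O.
Implicit hydrogens by atom environment:
  6 × C: 2 H each → 12
  5 × C: 1 H each → 5
  2 × C: 3 H each → 6
  2 × O: no H
  1 × C: no H
  1 × F: no H
  1 × N: 2 H
  1 × N (charge +1): no H
  1 × O (charge -1): no H
  Total hydrogens = 25.
Molecular formula: C14H25FN2O3

C14H25FN2O3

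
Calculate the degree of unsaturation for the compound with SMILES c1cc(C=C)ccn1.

5

Molecular formula from the SMILES: C7H7N.
DoU = (2C + 2 + N − H − X)/2 = (2·7 + 2 + 1 − 7 − 0)/2 = 10/2 = 5.
(Structurally: 1 ring(s) + 4 π bond(s) = 5.)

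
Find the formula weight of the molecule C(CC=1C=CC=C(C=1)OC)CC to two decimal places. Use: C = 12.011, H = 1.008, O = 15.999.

164.25

Molecular formula: C11H16O.
M = 11×12.011 + 16×1.008 + 1×15.999 = 164.25 g/mol.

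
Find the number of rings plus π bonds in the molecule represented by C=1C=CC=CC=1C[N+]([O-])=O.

5

Molecular formula from the SMILES: C7H7NO2.
DoU = (2C + 2 + N − H − X)/2 = (2·7 + 2 + 1 − 7 − 0)/2 = 10/2 = 5.
(Structurally: 1 ring(s) + 4 π bond(s) = 5.)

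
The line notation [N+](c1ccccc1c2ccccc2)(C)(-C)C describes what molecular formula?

C15H18N+

Heavy atoms from the SMILES: 15 C, 1 N.
Implicit hydrogens by atom environment:
  9 × C (aromatic): 1 H each → 9
  3 × C: 3 H each → 9
  3 × C (aromatic): no H
  1 × N (charge +1): no H
  Total hydrogens = 18.
Net charge +1.
Molecular formula: C15H18N+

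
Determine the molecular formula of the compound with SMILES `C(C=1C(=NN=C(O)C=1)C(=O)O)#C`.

C7H4N2O3

Heavy atoms from the SMILES: 7 C, 2 N, 3 O.
Implicit hydrogens by atom environment:
  3 × C (aromatic): no H
  2 × C: no H
  2 × N (aromatic): no H
  2 × O: 1 H each → 2
  1 × C (aromatic): 1 H
  1 × C: 1 H
  1 × O: no H
  Total hydrogens = 4.
Molecular formula: C7H4N2O3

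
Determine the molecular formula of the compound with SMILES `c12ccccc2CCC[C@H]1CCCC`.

Heavy atoms from the SMILES: 14 C.
Implicit hydrogens by atom environment:
  6 × C: 2 H each → 12
  4 × C (aromatic): 1 H each → 4
  2 × C (aromatic): no H
  1 × C: 3 H
  1 × C: 1 H
  Total hydrogens = 20.
Molecular formula: C14H20

C14H20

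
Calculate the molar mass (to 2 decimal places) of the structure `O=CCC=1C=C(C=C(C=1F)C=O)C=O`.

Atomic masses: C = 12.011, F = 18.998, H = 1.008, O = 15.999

Molecular formula: C10H7FO3.
M = 10×12.011 + 1×18.998 + 7×1.008 + 3×15.999 = 194.16 g/mol.

194.16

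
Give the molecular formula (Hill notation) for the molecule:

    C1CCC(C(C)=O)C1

C7H12O

Heavy atoms from the SMILES: 7 C, 1 O.
Implicit hydrogens by atom environment:
  4 × C: 2 H each → 8
  1 × C: 3 H
  1 × C: 1 H
  1 × C: no H
  1 × O: no H
  Total hydrogens = 12.
Molecular formula: C7H12O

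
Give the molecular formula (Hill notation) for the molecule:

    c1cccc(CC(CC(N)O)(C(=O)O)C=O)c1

Heavy atoms from the SMILES: 12 C, 1 N, 4 O.
Implicit hydrogens by atom environment:
  5 × C (aromatic): 1 H each → 5
  2 × C: 2 H each → 4
  2 × C: 1 H each → 2
  2 × C: no H
  2 × O: 1 H each → 2
  2 × O: no H
  1 × C (aromatic): no H
  1 × N: 2 H
  Total hydrogens = 15.
Molecular formula: C12H15NO4

C12H15NO4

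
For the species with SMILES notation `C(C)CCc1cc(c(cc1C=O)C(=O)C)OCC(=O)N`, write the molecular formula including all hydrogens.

C15H19NO4

Heavy atoms from the SMILES: 15 C, 1 N, 4 O.
Implicit hydrogens by atom environment:
  4 × C: 2 H each → 8
  4 × C (aromatic): no H
  4 × O: no H
  2 × C: 3 H each → 6
  2 × C (aromatic): 1 H each → 2
  2 × C: no H
  1 × C: 1 H
  1 × N: 2 H
  Total hydrogens = 19.
Molecular formula: C15H19NO4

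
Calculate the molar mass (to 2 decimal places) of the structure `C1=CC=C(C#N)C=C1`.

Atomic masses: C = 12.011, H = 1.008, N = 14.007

103.12

Molecular formula: C7H5N.
M = 7×12.011 + 5×1.008 + 1×14.007 = 103.12 g/mol.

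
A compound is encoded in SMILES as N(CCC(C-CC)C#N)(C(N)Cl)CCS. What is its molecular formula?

Heavy atoms from the SMILES: 10 C, 1 Cl, 3 N, 1 S.
Implicit hydrogens by atom environment:
  6 × C: 2 H each → 12
  2 × C: 1 H each → 2
  2 × N: no H
  1 × C: 3 H
  1 × C: no H
  1 × Cl: no H
  1 × N: 2 H
  1 × S: 1 H
  Total hydrogens = 20.
Molecular formula: C10H20ClN3S

C10H20ClN3S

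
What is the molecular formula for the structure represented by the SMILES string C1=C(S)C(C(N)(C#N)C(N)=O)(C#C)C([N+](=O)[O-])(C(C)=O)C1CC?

Heavy atoms from the SMILES: 14 C, 4 N, 4 O, 1 S.
Implicit hydrogens by atom environment:
  8 × C: no H
  3 × C: 1 H each → 3
  3 × O: no H
  2 × C: 3 H each → 6
  2 × N: 2 H each → 4
  1 × C: 2 H
  1 × N: no H
  1 × N (charge +1): no H
  1 × O (charge -1): no H
  1 × S: 1 H
  Total hydrogens = 16.
Molecular formula: C14H16N4O4S

C14H16N4O4S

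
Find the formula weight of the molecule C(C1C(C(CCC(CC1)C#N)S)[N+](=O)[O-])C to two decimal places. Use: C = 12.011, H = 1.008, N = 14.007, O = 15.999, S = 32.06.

242.34

Molecular formula: C11H18N2O2S.
M = 11×12.011 + 18×1.008 + 2×14.007 + 2×15.999 + 1×32.06 = 242.34 g/mol.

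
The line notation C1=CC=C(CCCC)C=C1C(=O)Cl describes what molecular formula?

C11H13ClO

Heavy atoms from the SMILES: 11 C, 1 Cl, 1 O.
Implicit hydrogens by atom environment:
  4 × C (aromatic): 1 H each → 4
  3 × C: 2 H each → 6
  2 × C (aromatic): no H
  1 × C: 3 H
  1 × C: no H
  1 × Cl: no H
  1 × O: no H
  Total hydrogens = 13.
Molecular formula: C11H13ClO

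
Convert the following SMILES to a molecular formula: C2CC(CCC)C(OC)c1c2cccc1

C14H20O

Heavy atoms from the SMILES: 14 C, 1 O.
Implicit hydrogens by atom environment:
  4 × C: 2 H each → 8
  4 × C (aromatic): 1 H each → 4
  2 × C: 3 H each → 6
  2 × C: 1 H each → 2
  2 × C (aromatic): no H
  1 × O: no H
  Total hydrogens = 20.
Molecular formula: C14H20O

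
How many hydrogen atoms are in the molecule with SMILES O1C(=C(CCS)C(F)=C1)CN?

10

Hydrogens are implicit in SMILES; fill each atom to its normal valence:
  3 × C: 2 H each → 6
  3 × C (aromatic): no H
  1 × C (aromatic): 1 H
  1 × F: no H
  1 × N: 2 H
  1 × O (aromatic): no H
  1 × S: 1 H
  Total hydrogens = 10.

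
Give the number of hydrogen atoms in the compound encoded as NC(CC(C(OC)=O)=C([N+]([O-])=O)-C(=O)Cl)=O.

7

Hydrogens are implicit in SMILES; fill each atom to its normal valence:
  5 × C: no H
  5 × O: no H
  1 × C: 3 H
  1 × C: 2 H
  1 × Cl: no H
  1 × N: 2 H
  1 × N (charge +1): no H
  1 × O (charge -1): no H
  Total hydrogens = 7.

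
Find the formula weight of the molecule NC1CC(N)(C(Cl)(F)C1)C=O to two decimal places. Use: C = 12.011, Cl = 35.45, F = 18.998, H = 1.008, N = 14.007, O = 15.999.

180.61

Molecular formula: C6H10ClFN2O.
M = 6×12.011 + 1×35.45 + 1×18.998 + 10×1.008 + 2×14.007 + 1×15.999 = 180.61 g/mol.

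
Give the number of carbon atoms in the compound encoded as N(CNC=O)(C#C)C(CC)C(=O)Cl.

8

The symbol for carbon appears 8 times in the SMILES. (Cl is a single chlorine, not C + l.)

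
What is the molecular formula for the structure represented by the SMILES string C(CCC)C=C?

Heavy atoms from the SMILES: 6 C.
Implicit hydrogens by atom environment:
  4 × C: 2 H each → 8
  1 × C: 3 H
  1 × C: 1 H
  Total hydrogens = 12.
Molecular formula: C6H12

C6H12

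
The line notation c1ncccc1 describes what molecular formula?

C5H5N

Heavy atoms from the SMILES: 5 C, 1 N.
Implicit hydrogens by atom environment:
  5 × C (aromatic): 1 H each → 5
  1 × N (aromatic): no H
  Total hydrogens = 5.
Molecular formula: C5H5N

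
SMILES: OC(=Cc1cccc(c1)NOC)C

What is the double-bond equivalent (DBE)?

5

Molecular formula from the SMILES: C10H13NO2.
DoU = (2C + 2 + N − H − X)/2 = (2·10 + 2 + 1 − 13 − 0)/2 = 10/2 = 5.
(Structurally: 1 ring(s) + 4 π bond(s) = 5.)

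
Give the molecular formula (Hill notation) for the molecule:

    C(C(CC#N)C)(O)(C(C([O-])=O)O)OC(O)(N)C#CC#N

Heavy atoms from the SMILES: 11 C, 3 N, 6 O.
Implicit hydrogens by atom environment:
  7 × C: no H
  3 × O: 1 H each → 3
  2 × C: 1 H each → 2
  2 × N: no H
  2 × O: no H
  1 × C: 3 H
  1 × C: 2 H
  1 × N: 2 H
  1 × O (charge -1): no H
  Total hydrogens = 12.
Net charge -1.
Molecular formula: C11H12N3O6-

C11H12N3O6-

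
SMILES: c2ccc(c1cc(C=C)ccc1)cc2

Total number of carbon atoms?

The symbol for carbon appears 14 times in the SMILES. Lowercase c denotes aromatic carbon and counts toward C.

14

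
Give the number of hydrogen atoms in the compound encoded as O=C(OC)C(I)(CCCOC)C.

15

Hydrogens are implicit in SMILES; fill each atom to its normal valence:
  3 × C: 3 H each → 9
  3 × C: 2 H each → 6
  3 × O: no H
  2 × C: no H
  1 × I: no H
  Total hydrogens = 15.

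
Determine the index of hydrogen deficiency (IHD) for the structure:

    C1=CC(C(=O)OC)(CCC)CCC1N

Molecular formula from the SMILES: C11H19NO2.
DoU = (2C + 2 + N − H − X)/2 = (2·11 + 2 + 1 − 19 − 0)/2 = 6/2 = 3.
(Structurally: 1 ring(s) + 2 π bond(s) = 3.)

3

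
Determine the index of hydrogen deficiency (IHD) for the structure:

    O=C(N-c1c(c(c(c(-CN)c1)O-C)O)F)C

Molecular formula from the SMILES: C10H13FN2O3.
DoU = (2C + 2 + N − H − X)/2 = (2·10 + 2 + 2 − 13 − 1)/2 = 10/2 = 5.
(Structurally: 1 ring(s) + 4 π bond(s) = 5.)

5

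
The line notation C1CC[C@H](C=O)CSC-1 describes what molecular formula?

Heavy atoms from the SMILES: 7 C, 1 O, 1 S.
Implicit hydrogens by atom environment:
  5 × C: 2 H each → 10
  2 × C: 1 H each → 2
  1 × O: no H
  1 × S: no H
  Total hydrogens = 12.
Molecular formula: C7H12OS

C7H12OS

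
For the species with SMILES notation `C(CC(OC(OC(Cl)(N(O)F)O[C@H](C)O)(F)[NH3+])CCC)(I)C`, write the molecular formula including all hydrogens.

C11H23ClF2IN2O5+

Heavy atoms from the SMILES: 11 C, 1 Cl, 2 F, 1 I, 2 N, 5 O.
Implicit hydrogens by atom environment:
  3 × C: 3 H each → 9
  3 × C: 2 H each → 6
  3 × C: 1 H each → 3
  3 × O: no H
  2 × C: no H
  2 × F: no H
  2 × O: 1 H each → 2
  1 × Cl: no H
  1 × I: no H
  1 × N (charge +1): 3 H
  1 × N: no H
  Total hydrogens = 23.
Net charge +1.
Molecular formula: C11H23ClF2IN2O5+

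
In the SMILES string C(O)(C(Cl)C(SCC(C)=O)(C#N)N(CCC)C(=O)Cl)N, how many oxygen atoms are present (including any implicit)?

The symbol for oxygen appears 3 times in the SMILES.

3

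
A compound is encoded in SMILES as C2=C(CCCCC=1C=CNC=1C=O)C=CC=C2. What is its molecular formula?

C15H17NO

Heavy atoms from the SMILES: 15 C, 1 N, 1 O.
Implicit hydrogens by atom environment:
  7 × C (aromatic): 1 H each → 7
  4 × C: 2 H each → 8
  3 × C (aromatic): no H
  1 × C: 1 H
  1 × N (aromatic): 1 H
  1 × O: no H
  Total hydrogens = 17.
Molecular formula: C15H17NO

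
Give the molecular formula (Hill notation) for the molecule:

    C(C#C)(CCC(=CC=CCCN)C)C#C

C14H19N

Heavy atoms from the SMILES: 14 C, 1 N.
Implicit hydrogens by atom environment:
  6 × C: 1 H each → 6
  4 × C: 2 H each → 8
  3 × C: no H
  1 × C: 3 H
  1 × N: 2 H
  Total hydrogens = 19.
Molecular formula: C14H19N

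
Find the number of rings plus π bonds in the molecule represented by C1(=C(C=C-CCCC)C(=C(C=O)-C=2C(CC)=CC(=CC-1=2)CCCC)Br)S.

Molecular formula from the SMILES: C23H29BrOS.
DoU = (2C + 2 + N − H − X)/2 = (2·23 + 2 + 0 − 29 − 1)/2 = 18/2 = 9.
(Structurally: 2 ring(s) + 7 π bond(s) = 9.)

9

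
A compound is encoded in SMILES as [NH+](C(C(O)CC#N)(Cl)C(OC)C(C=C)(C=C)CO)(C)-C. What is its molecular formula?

C14H24ClN2O3+

Heavy atoms from the SMILES: 14 C, 1 Cl, 2 N, 3 O.
Implicit hydrogens by atom environment:
  4 × C: 2 H each → 8
  4 × C: 1 H each → 4
  3 × C: 3 H each → 9
  3 × C: no H
  2 × O: 1 H each → 2
  1 × Cl: no H
  1 × N (charge +1): 1 H
  1 × N: no H
  1 × O: no H
  Total hydrogens = 24.
Net charge +1.
Molecular formula: C14H24ClN2O3+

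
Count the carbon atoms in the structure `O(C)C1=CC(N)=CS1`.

The symbol for carbon appears 5 times in the SMILES.

5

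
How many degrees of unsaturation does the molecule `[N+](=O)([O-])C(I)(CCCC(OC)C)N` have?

Molecular formula from the SMILES: C7H15IN2O3.
DoU = (2C + 2 + N − H − X)/2 = (2·7 + 2 + 2 − 15 − 1)/2 = 2/2 = 1.
(Structurally: 0 ring(s) + 1 π bond(s) = 1.)

1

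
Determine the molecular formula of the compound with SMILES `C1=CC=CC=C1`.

Heavy atoms from the SMILES: 6 C.
Implicit hydrogens by atom environment:
  6 × C (aromatic): 1 H each → 6
  Total hydrogens = 6.
Molecular formula: C6H6

C6H6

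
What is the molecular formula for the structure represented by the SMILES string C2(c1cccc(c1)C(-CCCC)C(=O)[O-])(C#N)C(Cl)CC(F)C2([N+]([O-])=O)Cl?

Heavy atoms from the SMILES: 18 C, 2 Cl, 1 F, 2 N, 4 O.
Implicit hydrogens by atom environment:
  4 × C: 2 H each → 8
  4 × C (aromatic): 1 H each → 4
  4 × C: no H
  3 × C: 1 H each → 3
  2 × C (aromatic): no H
  2 × Cl: no H
  2 × O: no H
  2 × O (charge -1): no H
  1 × C: 3 H
  1 × F: no H
  1 × N: no H
  1 × N (charge +1): no H
  Total hydrogens = 18.
Net charge -1.
Molecular formula: C18H18Cl2FN2O4-

C18H18Cl2FN2O4-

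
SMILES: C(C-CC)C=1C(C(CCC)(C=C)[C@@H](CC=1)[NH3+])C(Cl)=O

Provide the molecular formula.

Heavy atoms from the SMILES: 16 C, 1 Cl, 1 N, 1 O.
Implicit hydrogens by atom environment:
  7 × C: 2 H each → 14
  4 × C: 1 H each → 4
  3 × C: no H
  2 × C: 3 H each → 6
  1 × Cl: no H
  1 × N (charge +1): 3 H
  1 × O: no H
  Total hydrogens = 27.
Net charge +1.
Molecular formula: C16H27ClNO+

C16H27ClNO+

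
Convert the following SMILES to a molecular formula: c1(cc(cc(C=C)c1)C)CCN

C11H15N

Heavy atoms from the SMILES: 11 C, 1 N.
Implicit hydrogens by atom environment:
  3 × C: 2 H each → 6
  3 × C (aromatic): 1 H each → 3
  3 × C (aromatic): no H
  1 × C: 3 H
  1 × C: 1 H
  1 × N: 2 H
  Total hydrogens = 15.
Molecular formula: C11H15N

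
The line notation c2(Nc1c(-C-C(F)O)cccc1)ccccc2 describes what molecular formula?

C14H14FNO

Heavy atoms from the SMILES: 14 C, 1 F, 1 N, 1 O.
Implicit hydrogens by atom environment:
  9 × C (aromatic): 1 H each → 9
  3 × C (aromatic): no H
  1 × C: 2 H
  1 × C: 1 H
  1 × F: no H
  1 × N: 1 H
  1 × O: 1 H
  Total hydrogens = 14.
Molecular formula: C14H14FNO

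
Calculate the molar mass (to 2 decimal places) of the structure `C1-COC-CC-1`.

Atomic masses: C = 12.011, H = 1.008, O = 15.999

Molecular formula: C5H10O.
M = 5×12.011 + 10×1.008 + 1×15.999 = 86.13 g/mol.

86.13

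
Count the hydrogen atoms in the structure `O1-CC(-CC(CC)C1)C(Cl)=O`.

13

Hydrogens are implicit in SMILES; fill each atom to its normal valence:
  4 × C: 2 H each → 8
  2 × C: 1 H each → 2
  2 × O: no H
  1 × C: 3 H
  1 × C: no H
  1 × Cl: no H
  Total hydrogens = 13.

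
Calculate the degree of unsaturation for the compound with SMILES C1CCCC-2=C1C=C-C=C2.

Molecular formula from the SMILES: C10H12.
DoU = (2C + 2 + N − H − X)/2 = (2·10 + 2 + 0 − 12 − 0)/2 = 10/2 = 5.
(Structurally: 2 ring(s) + 3 π bond(s) = 5.)

5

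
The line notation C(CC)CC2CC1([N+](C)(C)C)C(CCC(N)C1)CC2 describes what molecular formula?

Heavy atoms from the SMILES: 17 C, 2 N.
Implicit hydrogens by atom environment:
  9 × C: 2 H each → 18
  4 × C: 3 H each → 12
  3 × C: 1 H each → 3
  1 × C: no H
  1 × N: 2 H
  1 × N (charge +1): no H
  Total hydrogens = 35.
Net charge +1.
Molecular formula: C17H35N2+

C17H35N2+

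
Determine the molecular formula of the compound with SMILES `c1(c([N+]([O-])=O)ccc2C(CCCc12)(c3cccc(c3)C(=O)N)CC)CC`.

Heavy atoms from the SMILES: 21 C, 2 N, 3 O.
Implicit hydrogens by atom environment:
  6 × C (aromatic): 1 H each → 6
  6 × C (aromatic): no H
  5 × C: 2 H each → 10
  2 × C: 3 H each → 6
  2 × C: no H
  2 × O: no H
  1 × N: 2 H
  1 × N (charge +1): no H
  1 × O (charge -1): no H
  Total hydrogens = 24.
Molecular formula: C21H24N2O3

C21H24N2O3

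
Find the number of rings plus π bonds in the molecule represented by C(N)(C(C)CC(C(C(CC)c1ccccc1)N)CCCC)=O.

Molecular formula from the SMILES: C19H32N2O.
DoU = (2C + 2 + N − H − X)/2 = (2·19 + 2 + 2 − 32 − 0)/2 = 10/2 = 5.
(Structurally: 1 ring(s) + 4 π bond(s) = 5.)

5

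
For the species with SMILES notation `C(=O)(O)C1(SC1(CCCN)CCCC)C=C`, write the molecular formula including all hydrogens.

Heavy atoms from the SMILES: 12 C, 1 N, 2 O, 1 S.
Implicit hydrogens by atom environment:
  7 × C: 2 H each → 14
  3 × C: no H
  1 × C: 3 H
  1 × C: 1 H
  1 × N: 2 H
  1 × O: 1 H
  1 × O: no H
  1 × S: no H
  Total hydrogens = 21.
Molecular formula: C12H21NO2S

C12H21NO2S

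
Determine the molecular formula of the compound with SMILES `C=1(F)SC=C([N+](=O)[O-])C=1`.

C4H2FNO2S

Heavy atoms from the SMILES: 4 C, 1 F, 1 N, 2 O, 1 S.
Implicit hydrogens by atom environment:
  2 × C (aromatic): 1 H each → 2
  2 × C (aromatic): no H
  1 × F: no H
  1 × N (charge +1): no H
  1 × O: no H
  1 × O (charge -1): no H
  1 × S (aromatic): no H
  Total hydrogens = 2.
Molecular formula: C4H2FNO2S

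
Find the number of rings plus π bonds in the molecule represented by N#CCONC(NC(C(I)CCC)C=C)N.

3

Molecular formula from the SMILES: C10H19IN4O.
DoU = (2C + 2 + N − H − X)/2 = (2·10 + 2 + 4 − 19 − 1)/2 = 6/2 = 3.
(Structurally: 0 ring(s) + 3 π bond(s) = 3.)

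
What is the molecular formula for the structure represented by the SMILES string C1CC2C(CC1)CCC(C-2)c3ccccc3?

C16H22

Heavy atoms from the SMILES: 16 C.
Implicit hydrogens by atom environment:
  7 × C: 2 H each → 14
  5 × C (aromatic): 1 H each → 5
  3 × C: 1 H each → 3
  1 × C (aromatic): no H
  Total hydrogens = 22.
Molecular formula: C16H22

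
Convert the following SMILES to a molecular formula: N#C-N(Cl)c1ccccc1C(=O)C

Heavy atoms from the SMILES: 9 C, 1 Cl, 2 N, 1 O.
Implicit hydrogens by atom environment:
  4 × C (aromatic): 1 H each → 4
  2 × C (aromatic): no H
  2 × C: no H
  2 × N: no H
  1 × C: 3 H
  1 × Cl: no H
  1 × O: no H
  Total hydrogens = 7.
Molecular formula: C9H7ClN2O

C9H7ClN2O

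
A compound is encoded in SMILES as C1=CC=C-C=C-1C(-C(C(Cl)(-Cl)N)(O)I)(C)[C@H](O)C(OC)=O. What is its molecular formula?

C13H16Cl2INO4

Heavy atoms from the SMILES: 13 C, 2 Cl, 1 I, 1 N, 4 O.
Implicit hydrogens by atom environment:
  5 × C (aromatic): 1 H each → 5
  4 × C: no H
  2 × C: 3 H each → 6
  2 × Cl: no H
  2 × O: 1 H each → 2
  2 × O: no H
  1 × C: 1 H
  1 × C (aromatic): no H
  1 × I: no H
  1 × N: 2 H
  Total hydrogens = 16.
Molecular formula: C13H16Cl2INO4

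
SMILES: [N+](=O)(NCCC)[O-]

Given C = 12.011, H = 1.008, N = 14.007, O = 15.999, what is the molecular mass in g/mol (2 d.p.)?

Molecular formula: C3H8N2O2.
M = 3×12.011 + 8×1.008 + 2×14.007 + 2×15.999 = 104.11 g/mol.

104.11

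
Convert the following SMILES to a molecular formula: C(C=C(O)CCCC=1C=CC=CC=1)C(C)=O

C14H18O2

Heavy atoms from the SMILES: 14 C, 2 O.
Implicit hydrogens by atom environment:
  5 × C (aromatic): 1 H each → 5
  4 × C: 2 H each → 8
  2 × C: no H
  1 × C: 3 H
  1 × C: 1 H
  1 × C (aromatic): no H
  1 × O: 1 H
  1 × O: no H
  Total hydrogens = 18.
Molecular formula: C14H18O2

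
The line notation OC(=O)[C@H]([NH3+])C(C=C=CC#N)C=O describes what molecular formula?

C8H9N2O3+

Heavy atoms from the SMILES: 8 C, 2 N, 3 O.
Implicit hydrogens by atom environment:
  5 × C: 1 H each → 5
  3 × C: no H
  2 × O: no H
  1 × N (charge +1): 3 H
  1 × N: no H
  1 × O: 1 H
  Total hydrogens = 9.
Net charge +1.
Molecular formula: C8H9N2O3+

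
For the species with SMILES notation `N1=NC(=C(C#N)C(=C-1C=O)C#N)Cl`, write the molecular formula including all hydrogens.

Heavy atoms from the SMILES: 7 C, 1 Cl, 4 N, 1 O.
Implicit hydrogens by atom environment:
  4 × C (aromatic): no H
  2 × C: no H
  2 × N (aromatic): no H
  2 × N: no H
  1 × C: 1 H
  1 × Cl: no H
  1 × O: no H
  Total hydrogens = 1.
Molecular formula: C7HClN4O

C7HClN4O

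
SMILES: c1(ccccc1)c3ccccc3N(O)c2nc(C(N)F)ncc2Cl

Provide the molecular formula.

Heavy atoms from the SMILES: 17 C, 1 Cl, 1 F, 4 N, 1 O.
Implicit hydrogens by atom environment:
  10 × C (aromatic): 1 H each → 10
  6 × C (aromatic): no H
  2 × N (aromatic): no H
  1 × C: 1 H
  1 × Cl: no H
  1 × F: no H
  1 × N: 2 H
  1 × N: no H
  1 × O: 1 H
  Total hydrogens = 14.
Molecular formula: C17H14ClFN4O

C17H14ClFN4O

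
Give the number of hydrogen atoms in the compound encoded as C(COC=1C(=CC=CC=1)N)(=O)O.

Hydrogens are implicit in SMILES; fill each atom to its normal valence:
  4 × C (aromatic): 1 H each → 4
  2 × C (aromatic): no H
  2 × O: no H
  1 × C: 2 H
  1 × C: no H
  1 × N: 2 H
  1 × O: 1 H
  Total hydrogens = 9.

9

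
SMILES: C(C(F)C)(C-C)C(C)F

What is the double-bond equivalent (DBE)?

Molecular formula from the SMILES: C7H14F2.
DoU = (2C + 2 + N − H − X)/2 = (2·7 + 2 + 0 − 14 − 2)/2 = 0/2 = 0.
(Structurally: 0 ring(s) + 0 π bond(s) = 0.)

0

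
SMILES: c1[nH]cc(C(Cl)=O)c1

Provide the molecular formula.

C5H4ClNO

Heavy atoms from the SMILES: 5 C, 1 Cl, 1 N, 1 O.
Implicit hydrogens by atom environment:
  3 × C (aromatic): 1 H each → 3
  1 × C (aromatic): no H
  1 × C: no H
  1 × Cl: no H
  1 × N (aromatic): 1 H
  1 × O: no H
  Total hydrogens = 4.
Molecular formula: C5H4ClNO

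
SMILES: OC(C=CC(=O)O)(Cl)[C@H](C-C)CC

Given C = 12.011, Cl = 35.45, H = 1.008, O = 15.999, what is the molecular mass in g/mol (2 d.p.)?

206.67

Molecular formula: C9H15ClO3.
M = 9×12.011 + 1×35.45 + 15×1.008 + 3×15.999 = 206.67 g/mol.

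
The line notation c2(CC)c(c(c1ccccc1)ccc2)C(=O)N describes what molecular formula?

C15H15NO

Heavy atoms from the SMILES: 15 C, 1 N, 1 O.
Implicit hydrogens by atom environment:
  8 × C (aromatic): 1 H each → 8
  4 × C (aromatic): no H
  1 × C: 3 H
  1 × C: 2 H
  1 × C: no H
  1 × N: 2 H
  1 × O: no H
  Total hydrogens = 15.
Molecular formula: C15H15NO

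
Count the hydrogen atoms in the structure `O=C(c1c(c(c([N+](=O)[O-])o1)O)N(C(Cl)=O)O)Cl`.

Hydrogens are implicit in SMILES; fill each atom to its normal valence:
  4 × C (aromatic): no H
  3 × O: no H
  2 × C: no H
  2 × Cl: no H
  2 × O: 1 H each → 2
  1 × N (charge +1): no H
  1 × N: no H
  1 × O (aromatic): no H
  1 × O (charge -1): no H
  Total hydrogens = 2.

2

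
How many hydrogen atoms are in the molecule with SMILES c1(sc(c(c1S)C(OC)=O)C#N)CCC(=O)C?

11

Hydrogens are implicit in SMILES; fill each atom to its normal valence:
  4 × C (aromatic): no H
  3 × C: no H
  3 × O: no H
  2 × C: 3 H each → 6
  2 × C: 2 H each → 4
  1 × N: no H
  1 × S: 1 H
  1 × S (aromatic): no H
  Total hydrogens = 11.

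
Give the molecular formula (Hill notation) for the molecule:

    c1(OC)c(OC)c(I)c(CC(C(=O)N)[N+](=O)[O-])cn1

C10H12IN3O5

Heavy atoms from the SMILES: 10 C, 1 I, 3 N, 5 O.
Implicit hydrogens by atom environment:
  4 × C (aromatic): no H
  4 × O: no H
  2 × C: 3 H each → 6
  1 × C: 2 H
  1 × C (aromatic): 1 H
  1 × C: 1 H
  1 × C: no H
  1 × I: no H
  1 × N: 2 H
  1 × N (aromatic): no H
  1 × N (charge +1): no H
  1 × O (charge -1): no H
  Total hydrogens = 12.
Molecular formula: C10H12IN3O5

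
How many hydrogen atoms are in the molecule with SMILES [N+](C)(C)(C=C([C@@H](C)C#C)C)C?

18

Hydrogens are implicit in SMILES; fill each atom to its normal valence:
  5 × C: 3 H each → 15
  3 × C: 1 H each → 3
  2 × C: no H
  1 × N (charge +1): no H
  Total hydrogens = 18.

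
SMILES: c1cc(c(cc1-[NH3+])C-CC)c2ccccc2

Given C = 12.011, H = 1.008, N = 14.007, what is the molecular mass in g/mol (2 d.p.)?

212.32

Molecular formula: C15H18N+.
M = 15×12.011 + 18×1.008 + 1×14.007 = 212.32 g/mol.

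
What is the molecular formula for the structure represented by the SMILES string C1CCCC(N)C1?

C6H13N

Heavy atoms from the SMILES: 6 C, 1 N.
Implicit hydrogens by atom environment:
  5 × C: 2 H each → 10
  1 × C: 1 H
  1 × N: 2 H
  Total hydrogens = 13.
Molecular formula: C6H13N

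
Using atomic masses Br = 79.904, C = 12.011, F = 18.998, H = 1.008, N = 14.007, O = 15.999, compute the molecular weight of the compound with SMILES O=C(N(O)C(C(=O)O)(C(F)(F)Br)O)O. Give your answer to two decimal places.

Molecular formula: C4H4BrF2NO6.
M = 1×79.904 + 4×12.011 + 2×18.998 + 4×1.008 + 1×14.007 + 6×15.999 = 279.98 g/mol.

279.98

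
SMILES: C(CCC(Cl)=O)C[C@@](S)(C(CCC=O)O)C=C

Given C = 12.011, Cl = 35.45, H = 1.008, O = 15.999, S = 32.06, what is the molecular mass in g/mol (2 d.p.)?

Molecular formula: C12H19ClO3S.
M = 12×12.011 + 1×35.45 + 19×1.008 + 3×15.999 + 1×32.06 = 278.79 g/mol.

278.79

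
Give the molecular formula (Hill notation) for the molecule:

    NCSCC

Heavy atoms from the SMILES: 3 C, 1 N, 1 S.
Implicit hydrogens by atom environment:
  2 × C: 2 H each → 4
  1 × C: 3 H
  1 × N: 2 H
  1 × S: no H
  Total hydrogens = 9.
Molecular formula: C3H9NS

C3H9NS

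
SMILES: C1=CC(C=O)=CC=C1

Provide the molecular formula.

C7H6O

Heavy atoms from the SMILES: 7 C, 1 O.
Implicit hydrogens by atom environment:
  5 × C (aromatic): 1 H each → 5
  1 × C: 1 H
  1 × C (aromatic): no H
  1 × O: no H
  Total hydrogens = 6.
Molecular formula: C7H6O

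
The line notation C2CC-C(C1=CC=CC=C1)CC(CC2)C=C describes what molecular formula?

C16H22

Heavy atoms from the SMILES: 16 C.
Implicit hydrogens by atom environment:
  7 × C: 2 H each → 14
  5 × C (aromatic): 1 H each → 5
  3 × C: 1 H each → 3
  1 × C (aromatic): no H
  Total hydrogens = 22.
Molecular formula: C16H22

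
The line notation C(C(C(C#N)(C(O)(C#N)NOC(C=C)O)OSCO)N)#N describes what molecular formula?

C10H13N5O5S

Heavy atoms from the SMILES: 10 C, 5 N, 5 O, 1 S.
Implicit hydrogens by atom environment:
  5 × C: no H
  3 × C: 1 H each → 3
  3 × N: no H
  3 × O: 1 H each → 3
  2 × C: 2 H each → 4
  2 × O: no H
  1 × N: 2 H
  1 × N: 1 H
  1 × S: no H
  Total hydrogens = 13.
Molecular formula: C10H13N5O5S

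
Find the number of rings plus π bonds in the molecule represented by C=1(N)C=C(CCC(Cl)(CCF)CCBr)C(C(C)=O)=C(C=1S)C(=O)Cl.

Molecular formula from the SMILES: C16H19BrCl2FNO2S.
DoU = (2C + 2 + N − H − X)/2 = (2·16 + 2 + 1 − 19 − 4)/2 = 12/2 = 6.
(Structurally: 1 ring(s) + 5 π bond(s) = 6.)

6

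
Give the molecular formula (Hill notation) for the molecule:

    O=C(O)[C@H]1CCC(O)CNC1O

Heavy atoms from the SMILES: 7 C, 1 N, 4 O.
Implicit hydrogens by atom environment:
  3 × C: 2 H each → 6
  3 × C: 1 H each → 3
  3 × O: 1 H each → 3
  1 × C: no H
  1 × N: 1 H
  1 × O: no H
  Total hydrogens = 13.
Molecular formula: C7H13NO4

C7H13NO4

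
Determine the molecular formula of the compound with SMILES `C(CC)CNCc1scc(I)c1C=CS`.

C11H16INS2

Heavy atoms from the SMILES: 11 C, 1 I, 1 N, 2 S.
Implicit hydrogens by atom environment:
  4 × C: 2 H each → 8
  3 × C (aromatic): no H
  2 × C: 1 H each → 2
  1 × C: 3 H
  1 × C (aromatic): 1 H
  1 × I: no H
  1 × N: 1 H
  1 × S: 1 H
  1 × S (aromatic): no H
  Total hydrogens = 16.
Molecular formula: C11H16INS2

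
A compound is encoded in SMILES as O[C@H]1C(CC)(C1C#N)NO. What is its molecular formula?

Heavy atoms from the SMILES: 6 C, 2 N, 2 O.
Implicit hydrogens by atom environment:
  2 × C: 1 H each → 2
  2 × C: no H
  2 × O: 1 H each → 2
  1 × C: 3 H
  1 × C: 2 H
  1 × N: 1 H
  1 × N: no H
  Total hydrogens = 10.
Molecular formula: C6H10N2O2

C6H10N2O2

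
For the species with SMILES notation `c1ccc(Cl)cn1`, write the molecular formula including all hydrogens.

C5H4ClN

Heavy atoms from the SMILES: 5 C, 1 Cl, 1 N.
Implicit hydrogens by atom environment:
  4 × C (aromatic): 1 H each → 4
  1 × C (aromatic): no H
  1 × Cl: no H
  1 × N (aromatic): no H
  Total hydrogens = 4.
Molecular formula: C5H4ClN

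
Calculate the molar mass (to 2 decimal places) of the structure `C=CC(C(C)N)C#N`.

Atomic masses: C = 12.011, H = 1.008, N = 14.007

110.16

Molecular formula: C6H10N2.
M = 6×12.011 + 10×1.008 + 2×14.007 = 110.16 g/mol.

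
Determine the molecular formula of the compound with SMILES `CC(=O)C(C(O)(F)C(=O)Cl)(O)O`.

C5H6ClFO5

Heavy atoms from the SMILES: 5 C, 1 Cl, 1 F, 5 O.
Implicit hydrogens by atom environment:
  4 × C: no H
  3 × O: 1 H each → 3
  2 × O: no H
  1 × C: 3 H
  1 × Cl: no H
  1 × F: no H
  Total hydrogens = 6.
Molecular formula: C5H6ClFO5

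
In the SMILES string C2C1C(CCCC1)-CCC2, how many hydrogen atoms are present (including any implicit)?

Hydrogens are implicit in SMILES; fill each atom to its normal valence:
  8 × C: 2 H each → 16
  2 × C: 1 H each → 2
  Total hydrogens = 18.

18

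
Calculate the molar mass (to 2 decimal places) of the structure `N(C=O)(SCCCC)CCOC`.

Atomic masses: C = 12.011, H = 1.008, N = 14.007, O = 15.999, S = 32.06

Molecular formula: C8H17NO2S.
M = 8×12.011 + 17×1.008 + 1×14.007 + 2×15.999 + 1×32.06 = 191.29 g/mol.

191.29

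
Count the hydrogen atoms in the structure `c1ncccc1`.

5

Hydrogens are implicit in SMILES; fill each atom to its normal valence:
  5 × C (aromatic): 1 H each → 5
  1 × N (aromatic): no H
  Total hydrogens = 5.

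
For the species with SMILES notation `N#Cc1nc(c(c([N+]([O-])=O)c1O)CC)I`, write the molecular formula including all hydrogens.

Heavy atoms from the SMILES: 8 C, 1 I, 3 N, 3 O.
Implicit hydrogens by atom environment:
  5 × C (aromatic): no H
  1 × C: 3 H
  1 × C: 2 H
  1 × C: no H
  1 × I: no H
  1 × N (aromatic): no H
  1 × N: no H
  1 × N (charge +1): no H
  1 × O: 1 H
  1 × O: no H
  1 × O (charge -1): no H
  Total hydrogens = 6.
Molecular formula: C8H6IN3O3

C8H6IN3O3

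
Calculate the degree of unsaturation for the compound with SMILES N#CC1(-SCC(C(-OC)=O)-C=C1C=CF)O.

6

Molecular formula from the SMILES: C10H10FNO3S.
DoU = (2C + 2 + N − H − X)/2 = (2·10 + 2 + 1 − 10 − 1)/2 = 12/2 = 6.
(Structurally: 1 ring(s) + 5 π bond(s) = 6.)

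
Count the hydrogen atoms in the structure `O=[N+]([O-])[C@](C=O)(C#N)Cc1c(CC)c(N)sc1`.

11

Hydrogens are implicit in SMILES; fill each atom to its normal valence:
  3 × C (aromatic): no H
  2 × C: 2 H each → 4
  2 × C: no H
  2 × O: no H
  1 × C: 3 H
  1 × C (aromatic): 1 H
  1 × C: 1 H
  1 × N: 2 H
  1 × N (charge +1): no H
  1 × N: no H
  1 × O (charge -1): no H
  1 × S (aromatic): no H
  Total hydrogens = 11.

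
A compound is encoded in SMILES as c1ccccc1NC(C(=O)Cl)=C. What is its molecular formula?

Heavy atoms from the SMILES: 9 C, 1 Cl, 1 N, 1 O.
Implicit hydrogens by atom environment:
  5 × C (aromatic): 1 H each → 5
  2 × C: no H
  1 × C: 2 H
  1 × C (aromatic): no H
  1 × Cl: no H
  1 × N: 1 H
  1 × O: no H
  Total hydrogens = 8.
Molecular formula: C9H8ClNO

C9H8ClNO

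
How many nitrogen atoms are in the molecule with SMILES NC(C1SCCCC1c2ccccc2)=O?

The symbol for nitrogen appears 1 time in the SMILES.

1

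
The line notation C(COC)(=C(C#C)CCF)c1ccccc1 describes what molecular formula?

Heavy atoms from the SMILES: 14 C, 1 F, 1 O.
Implicit hydrogens by atom environment:
  5 × C (aromatic): 1 H each → 5
  3 × C: 2 H each → 6
  3 × C: no H
  1 × C: 3 H
  1 × C: 1 H
  1 × C (aromatic): no H
  1 × F: no H
  1 × O: no H
  Total hydrogens = 15.
Molecular formula: C14H15FO

C14H15FO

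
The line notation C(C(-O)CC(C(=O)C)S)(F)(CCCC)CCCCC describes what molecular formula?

Heavy atoms from the SMILES: 15 C, 1 F, 2 O, 1 S.
Implicit hydrogens by atom environment:
  8 × C: 2 H each → 16
  3 × C: 3 H each → 9
  2 × C: 1 H each → 2
  2 × C: no H
  1 × F: no H
  1 × O: 1 H
  1 × O: no H
  1 × S: 1 H
  Total hydrogens = 29.
Molecular formula: C15H29FO2S

C15H29FO2S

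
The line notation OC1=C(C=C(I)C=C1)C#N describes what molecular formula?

Heavy atoms from the SMILES: 7 C, 1 I, 1 N, 1 O.
Implicit hydrogens by atom environment:
  3 × C (aromatic): 1 H each → 3
  3 × C (aromatic): no H
  1 × C: no H
  1 × I: no H
  1 × N: no H
  1 × O: 1 H
  Total hydrogens = 4.
Molecular formula: C7H4INO

C7H4INO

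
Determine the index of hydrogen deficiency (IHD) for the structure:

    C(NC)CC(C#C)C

2

Molecular formula from the SMILES: C7H13N.
DoU = (2C + 2 + N − H − X)/2 = (2·7 + 2 + 1 − 13 − 0)/2 = 4/2 = 2.
(Structurally: 0 ring(s) + 2 π bond(s) = 2.)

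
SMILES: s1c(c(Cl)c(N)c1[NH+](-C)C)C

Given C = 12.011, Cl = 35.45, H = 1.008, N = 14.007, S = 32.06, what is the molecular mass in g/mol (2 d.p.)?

191.70

Molecular formula: C7H12ClN2S+.
M = 7×12.011 + 1×35.45 + 12×1.008 + 2×14.007 + 1×32.06 = 191.70 g/mol.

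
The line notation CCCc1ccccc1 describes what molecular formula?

C9H12

Heavy atoms from the SMILES: 9 C.
Implicit hydrogens by atom environment:
  5 × C (aromatic): 1 H each → 5
  2 × C: 2 H each → 4
  1 × C: 3 H
  1 × C (aromatic): no H
  Total hydrogens = 12.
Molecular formula: C9H12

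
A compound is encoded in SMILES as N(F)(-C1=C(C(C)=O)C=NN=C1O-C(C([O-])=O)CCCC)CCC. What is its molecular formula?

C15H21FN3O4-

Heavy atoms from the SMILES: 15 C, 1 F, 3 N, 4 O.
Implicit hydrogens by atom environment:
  5 × C: 2 H each → 10
  3 × C: 3 H each → 9
  3 × C (aromatic): no H
  3 × O: no H
  2 × C: no H
  2 × N (aromatic): no H
  1 × C (aromatic): 1 H
  1 × C: 1 H
  1 × F: no H
  1 × N: no H
  1 × O (charge -1): no H
  Total hydrogens = 21.
Net charge -1.
Molecular formula: C15H21FN3O4-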